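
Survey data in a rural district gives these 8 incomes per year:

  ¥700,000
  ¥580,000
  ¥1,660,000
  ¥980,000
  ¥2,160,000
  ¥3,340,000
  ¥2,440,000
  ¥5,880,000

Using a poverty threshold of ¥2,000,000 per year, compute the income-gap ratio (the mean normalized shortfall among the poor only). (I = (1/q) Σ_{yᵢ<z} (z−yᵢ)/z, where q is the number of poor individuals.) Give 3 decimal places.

0.510

Below z: ¥580,000, ¥700,000, ¥980,000, ¥1,660,000 (q = 4 of N = 8).
Shortfall ratios (z−y)/z: 0.7100, 0.6500, 0.5100, 0.1700; sum = 2.040000.
I averages over the q = 4 poor units only: 2.040000 / 4 = 0.510.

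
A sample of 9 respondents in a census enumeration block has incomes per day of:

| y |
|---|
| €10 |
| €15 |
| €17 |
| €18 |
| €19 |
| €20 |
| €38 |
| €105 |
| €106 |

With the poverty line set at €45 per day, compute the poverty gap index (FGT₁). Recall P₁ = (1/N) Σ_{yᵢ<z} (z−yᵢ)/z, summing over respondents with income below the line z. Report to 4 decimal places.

Poor units: €10, €15, €17, €18, €19, €20, €38 (q = 7 of N = 9).
Gap ratios (z−y)/z: (45−10)/45 = 0.7778; (45−15)/45 = 0.6667; (45−17)/45 = 0.6222; (45−18)/45 = 0.6000; (45−19)/45 = 0.5778; (45−20)/45 = 0.5556; (45−38)/45 = 0.1556.
Sum of shortfalls = 3.955556; P₁ averages over all N: 3.955556 / 9 = 0.4395.

0.4395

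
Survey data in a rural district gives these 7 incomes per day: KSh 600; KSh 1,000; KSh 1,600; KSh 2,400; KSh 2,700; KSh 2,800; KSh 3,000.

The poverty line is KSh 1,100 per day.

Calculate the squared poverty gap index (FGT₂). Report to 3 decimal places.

Below z: KSh 600, KSh 1,000 (q = 2 of N = 7).
Gap ratios (z−y)/z: (1100−600)/1100 = 0.4545; (1100−1000)/1100 = 0.0909.
Squared: 0.2066; 0.0083.
Sum = 0.214876; P₂ = 0.214876 / 7 = 0.031.

0.031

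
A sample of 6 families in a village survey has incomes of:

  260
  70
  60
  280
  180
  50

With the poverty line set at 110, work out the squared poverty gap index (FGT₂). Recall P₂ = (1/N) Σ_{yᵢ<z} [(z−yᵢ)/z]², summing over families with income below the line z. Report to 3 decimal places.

0.106

Incomes under z: 50, 60, 70 (q = 3 of N = 6).
Relative gaps: (110−50)/110 = 0.5455; (110−60)/110 = 0.4545; (110−70)/110 = 0.3636.
Squared: 0.2975; 0.2066; 0.1322.
Sum = 0.636364; P₂ = 0.636364 / 6 = 0.106.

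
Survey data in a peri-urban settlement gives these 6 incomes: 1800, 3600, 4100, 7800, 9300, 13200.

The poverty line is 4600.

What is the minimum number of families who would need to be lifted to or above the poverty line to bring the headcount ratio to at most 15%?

Currently q = 3 of N = 6 are below the line (H = 0.500).
A headcount ratio of at most 15% allows at most ⌊0.15 × 6⌋ = 0 poor families.
So at least 3 − 0 = 3 must be lifted.

3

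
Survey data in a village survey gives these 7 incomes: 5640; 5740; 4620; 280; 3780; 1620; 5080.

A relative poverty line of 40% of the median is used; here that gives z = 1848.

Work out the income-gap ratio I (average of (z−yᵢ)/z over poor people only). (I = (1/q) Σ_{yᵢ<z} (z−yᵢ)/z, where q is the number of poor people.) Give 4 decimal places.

0.4859

Incomes under z: 280, 1620 (q = 2 of N = 7).
Relative gaps: 0.8485, 0.1234; sum = 0.971861.
I averages over the q = 2 poor units only: 0.971861 / 2 = 0.4859.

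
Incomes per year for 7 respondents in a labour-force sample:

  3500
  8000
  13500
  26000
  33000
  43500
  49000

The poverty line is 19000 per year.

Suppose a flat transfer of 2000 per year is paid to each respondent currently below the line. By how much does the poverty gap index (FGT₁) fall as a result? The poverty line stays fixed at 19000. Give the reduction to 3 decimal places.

Before: below the line — 3500, 8000, 13500; poverty gap index (FGT₁) = 0.24060.
After the 2000 transfer: below the line — 5500, 10000, 15500; poverty gap index (FGT₁) = 0.19549.
Reduction = 0.24060 − 0.19549 = 0.045.

0.045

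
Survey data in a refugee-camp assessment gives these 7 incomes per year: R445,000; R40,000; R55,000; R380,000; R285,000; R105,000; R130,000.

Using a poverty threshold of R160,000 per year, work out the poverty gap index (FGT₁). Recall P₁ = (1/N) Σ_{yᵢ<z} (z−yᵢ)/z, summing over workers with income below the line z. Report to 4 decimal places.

0.2768

Poor units: R40,000, R55,000, R105,000, R130,000 (q = 4 of N = 7).
Normalized shortfalls: (160000−40000)/160000 = 0.7500; (160000−55000)/160000 = 0.6562; (160000−105000)/160000 = 0.3438; (160000−130000)/160000 = 0.1875.
Σ = 1.937500. Dividing by the full population N = 7 gives P₁ = 0.2768.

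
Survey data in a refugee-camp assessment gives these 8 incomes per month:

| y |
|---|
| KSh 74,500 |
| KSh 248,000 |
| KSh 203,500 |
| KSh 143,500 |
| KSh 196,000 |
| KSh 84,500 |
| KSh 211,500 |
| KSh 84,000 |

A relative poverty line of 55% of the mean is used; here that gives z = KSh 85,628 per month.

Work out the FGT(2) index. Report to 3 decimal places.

0.002

Incomes under z: KSh 74,500, KSh 84,000, KSh 84,500 (q = 3 of N = 8).
Relative gaps: (85628−74500)/85628 = 0.1300; (85628−84000)/85628 = 0.0190; (85628−84500)/85628 = 0.0132.
Squared: 0.0169; 0.0004; 0.0002.
Sum = 0.017424; P₂ = 0.017424 / 8 = 0.002.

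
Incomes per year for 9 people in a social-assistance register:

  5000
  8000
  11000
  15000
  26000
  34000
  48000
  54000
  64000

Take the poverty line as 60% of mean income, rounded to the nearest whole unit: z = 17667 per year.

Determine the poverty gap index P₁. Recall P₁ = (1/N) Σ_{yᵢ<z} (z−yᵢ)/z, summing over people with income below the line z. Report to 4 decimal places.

0.1992

Below the line: 5000, 8000, 11000, 15000 (q = 4 of N = 9).
Normalized shortfalls: (17667−5000)/17667 = 0.7170; (17667−8000)/17667 = 0.5472; (17667−11000)/17667 = 0.3774; (17667−15000)/17667 = 0.1510.
Sum of shortfalls = 1.792494; P₁ averages over all N: 1.792494 / 9 = 0.1992.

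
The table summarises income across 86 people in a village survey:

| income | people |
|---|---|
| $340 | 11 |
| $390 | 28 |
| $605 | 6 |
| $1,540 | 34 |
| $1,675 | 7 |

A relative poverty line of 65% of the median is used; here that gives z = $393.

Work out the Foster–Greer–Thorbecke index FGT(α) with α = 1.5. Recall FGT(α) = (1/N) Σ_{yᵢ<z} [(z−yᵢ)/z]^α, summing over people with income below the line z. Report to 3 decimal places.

0.007

Below the line: 11×$340, 28×$390 (q = 39 of N = 86).
Normalized shortfalls: (393−340)/393 = 0.1349 (×11); (393−390)/393 = 0.0076 (×28).
Raised to α = 1.5: 0.04953 (×11); 0.00067 (×28).
Sum = 0.563450; FGT(1.5) = 0.563450 / 86 = 0.007.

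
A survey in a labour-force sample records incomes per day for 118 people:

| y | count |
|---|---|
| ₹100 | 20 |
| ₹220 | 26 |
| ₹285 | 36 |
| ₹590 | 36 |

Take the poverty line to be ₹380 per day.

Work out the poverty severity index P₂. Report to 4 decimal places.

0.1502

Below z: 20×₹100, 26×₹220, 36×₹285 (q = 82 of N = 118).
Normalized shortfalls: (380−100)/380 = 0.7368 (×20); (380−220)/380 = 0.4211 (×26); (380−285)/380 = 0.2500 (×36).
Squared: 0.5429 (×20); 0.1773 (×26); 0.0625 (×36).
Sum = 17.718144; P₂ = 17.718144 / 118 = 0.1502.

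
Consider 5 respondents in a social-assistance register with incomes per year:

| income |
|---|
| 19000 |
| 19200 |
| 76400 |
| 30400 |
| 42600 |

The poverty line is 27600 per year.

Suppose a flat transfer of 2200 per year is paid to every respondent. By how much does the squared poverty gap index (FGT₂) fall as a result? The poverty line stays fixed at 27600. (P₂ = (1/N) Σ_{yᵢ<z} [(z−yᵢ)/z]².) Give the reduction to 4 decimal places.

Before: below the line — 19000, 19200; squared poverty gap index (FGT₂) = 0.037944.
After the 2200 transfer: below the line — 21200, 21400; squared poverty gap index (FGT₂) = 0.020846.
Reduction = 0.037944 − 0.020846 = 0.0171.

0.0171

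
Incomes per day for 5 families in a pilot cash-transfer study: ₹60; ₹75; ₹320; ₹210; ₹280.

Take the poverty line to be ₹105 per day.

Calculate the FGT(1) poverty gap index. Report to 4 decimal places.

0.1429

Below the line: ₹60, ₹75 (q = 2 of N = 5).
Relative gaps: (105−60)/105 = 0.4286; (105−75)/105 = 0.2857.
Σ = 0.714286. Dividing by the full population N = 5 gives P₁ = 0.1429.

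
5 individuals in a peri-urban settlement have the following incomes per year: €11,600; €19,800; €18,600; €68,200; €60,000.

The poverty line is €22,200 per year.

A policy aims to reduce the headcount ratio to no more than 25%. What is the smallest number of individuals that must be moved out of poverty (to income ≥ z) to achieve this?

2

Currently q = 3 of N = 5 are below the line (H = 0.600).
A headcount ratio of at most 25% allows at most ⌊0.25 × 5⌋ = 1 poor individuals.
So at least 3 − 1 = 2 must be lifted.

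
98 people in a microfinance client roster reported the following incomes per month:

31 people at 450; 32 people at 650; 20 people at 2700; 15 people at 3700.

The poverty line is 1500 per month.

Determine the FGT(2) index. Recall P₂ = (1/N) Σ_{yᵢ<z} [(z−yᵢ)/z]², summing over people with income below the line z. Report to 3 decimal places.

0.260

Below z: 31×450, 32×650 (q = 63 of N = 98).
Relative gaps: (1500−450)/1500 = 0.7000 (×31); (1500−650)/1500 = 0.5667 (×32).
Squared: 0.4900 (×31); 0.3211 (×32).
Sum = 25.465556; P₂ = 25.465556 / 98 = 0.260.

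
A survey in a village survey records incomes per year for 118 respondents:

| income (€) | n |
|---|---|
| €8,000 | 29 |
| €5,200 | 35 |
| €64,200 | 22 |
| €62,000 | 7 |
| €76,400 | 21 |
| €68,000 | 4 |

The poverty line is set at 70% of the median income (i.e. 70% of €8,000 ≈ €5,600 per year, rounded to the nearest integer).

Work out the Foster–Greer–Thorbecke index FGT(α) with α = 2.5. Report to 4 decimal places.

0.0004

Poor units: 35×€5,200 (q = 35 of N = 118).
Normalized shortfalls: (5600−5200)/5600 = 0.0714 (×35).
Raised to α = 2.5: 0.00136 (×35).
Sum = 0.047725; FGT(2.5) = 0.047725 / 118 = 0.0004.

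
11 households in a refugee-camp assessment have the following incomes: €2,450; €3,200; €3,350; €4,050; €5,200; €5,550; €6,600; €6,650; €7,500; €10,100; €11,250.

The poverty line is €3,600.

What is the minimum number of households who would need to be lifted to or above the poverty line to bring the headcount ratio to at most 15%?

2

Currently q = 3 of N = 11 are below the line (H = 0.273).
A headcount ratio of at most 15% allows at most ⌊0.15 × 11⌋ = 1 poor households.
So at least 3 − 1 = 2 must be lifted.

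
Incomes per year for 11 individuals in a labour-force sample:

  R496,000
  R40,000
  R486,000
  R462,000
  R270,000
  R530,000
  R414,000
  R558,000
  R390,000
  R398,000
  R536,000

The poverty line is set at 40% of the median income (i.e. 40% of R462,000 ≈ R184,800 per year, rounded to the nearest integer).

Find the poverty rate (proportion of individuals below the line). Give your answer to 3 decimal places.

1 of the 11 individuals have income below R184,800.
H = 1/11 = 0.091.

0.091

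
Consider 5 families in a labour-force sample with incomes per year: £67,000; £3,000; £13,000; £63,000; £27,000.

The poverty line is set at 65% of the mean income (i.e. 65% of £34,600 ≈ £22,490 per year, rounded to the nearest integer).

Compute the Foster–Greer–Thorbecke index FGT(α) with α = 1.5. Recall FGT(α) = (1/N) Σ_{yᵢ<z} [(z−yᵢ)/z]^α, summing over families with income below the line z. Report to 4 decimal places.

Below the line: £3,000, £13,000 (q = 2 of N = 5).
Relative gaps: (22490−3000)/22490 = 0.8666; (22490−13000)/22490 = 0.4220.
Raised to α = 1.5: 0.80674; 0.27410.
Sum = 1.080844; FGT(1.5) = 1.080844 / 5 = 0.2162.

0.2162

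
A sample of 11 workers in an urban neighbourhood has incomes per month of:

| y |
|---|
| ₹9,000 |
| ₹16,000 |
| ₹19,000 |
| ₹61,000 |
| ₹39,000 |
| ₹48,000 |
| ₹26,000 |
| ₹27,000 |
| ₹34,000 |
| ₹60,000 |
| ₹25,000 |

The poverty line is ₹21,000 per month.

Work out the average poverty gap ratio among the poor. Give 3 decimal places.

0.302

Below the line: ₹9,000, ₹16,000, ₹19,000 (q = 3 of N = 11).
Shortfall ratios (z−y)/z: 0.5714, 0.2381, 0.0952; sum = 0.904762.
I averages over the q = 3 poor units only: 0.904762 / 3 = 0.302.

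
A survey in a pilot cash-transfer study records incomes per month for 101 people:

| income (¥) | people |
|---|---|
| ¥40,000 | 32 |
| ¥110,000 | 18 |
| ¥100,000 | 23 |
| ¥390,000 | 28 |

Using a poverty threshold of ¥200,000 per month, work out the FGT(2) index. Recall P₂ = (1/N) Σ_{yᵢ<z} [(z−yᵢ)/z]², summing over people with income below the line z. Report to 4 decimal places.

Poor units: 32×¥40,000, 23×¥100,000, 18×¥110,000 (q = 73 of N = 101).
Shortfall ratios: (200000−40000)/200000 = 0.8000 (×32); (200000−100000)/200000 = 0.5000 (×23); (200000−110000)/200000 = 0.4500 (×18).
Squared: 0.6400 (×32); 0.2500 (×23); 0.2025 (×18).
Sum = 29.875000; P₂ = 29.875000 / 101 = 0.2958.

0.2958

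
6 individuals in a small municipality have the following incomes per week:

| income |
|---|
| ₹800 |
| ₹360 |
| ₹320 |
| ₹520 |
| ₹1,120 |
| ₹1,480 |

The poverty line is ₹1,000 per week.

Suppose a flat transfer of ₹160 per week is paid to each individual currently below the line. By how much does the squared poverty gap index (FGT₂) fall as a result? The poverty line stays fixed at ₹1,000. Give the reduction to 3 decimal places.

Before: below the line — ₹320, ₹360, ₹520, ₹800; squared poverty gap index (FGT₂) = 0.19040.
After the ₹160 transfer: below the line — ₹480, ₹520, ₹680, ₹960; squared poverty gap index (FGT₂) = 0.10080.
Reduction = 0.19040 − 0.10080 = 0.090.

0.090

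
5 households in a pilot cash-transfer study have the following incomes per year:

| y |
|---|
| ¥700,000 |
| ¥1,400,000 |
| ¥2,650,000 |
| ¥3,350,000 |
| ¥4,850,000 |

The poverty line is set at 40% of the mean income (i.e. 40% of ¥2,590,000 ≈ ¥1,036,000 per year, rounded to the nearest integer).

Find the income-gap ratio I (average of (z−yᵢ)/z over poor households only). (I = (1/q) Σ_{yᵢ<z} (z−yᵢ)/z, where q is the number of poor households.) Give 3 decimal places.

0.324

Below z: ¥700,000 (q = 1 of N = 5).
Relative gaps: 0.3243; sum = 0.324324.
I averages over the q = 1 poor units only: 0.324324 / 1 = 0.324.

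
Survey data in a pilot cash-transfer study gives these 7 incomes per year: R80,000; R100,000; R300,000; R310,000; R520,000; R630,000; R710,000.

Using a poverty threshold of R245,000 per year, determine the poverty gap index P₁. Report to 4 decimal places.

Below z: R80,000, R100,000 (q = 2 of N = 7).
Gap ratios (z−y)/z: (245000−80000)/245000 = 0.6735; (245000−100000)/245000 = 0.5918.
Sum of shortfalls = 1.265306; P₁ averages over all N: 1.265306 / 7 = 0.1808.

0.1808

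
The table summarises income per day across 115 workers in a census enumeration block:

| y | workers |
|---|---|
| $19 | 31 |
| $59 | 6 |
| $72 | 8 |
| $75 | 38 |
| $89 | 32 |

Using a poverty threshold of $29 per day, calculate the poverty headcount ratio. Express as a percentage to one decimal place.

27.0%

31 of the 115 workers have income below $29.
H = 31/115 = 27.0%.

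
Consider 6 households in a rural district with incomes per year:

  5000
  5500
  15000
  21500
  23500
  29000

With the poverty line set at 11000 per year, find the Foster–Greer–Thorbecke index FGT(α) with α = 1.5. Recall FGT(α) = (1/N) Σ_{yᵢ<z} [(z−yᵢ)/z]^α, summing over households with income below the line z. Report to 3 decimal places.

0.126

Poor units: 5000, 5500 (q = 2 of N = 6).
Relative gaps: (11000−5000)/11000 = 0.5455; (11000−5500)/11000 = 0.5000.
Raised to α = 1.5: 0.40284; 0.35355.
Sum = 0.756398; FGT(1.5) = 0.756398 / 6 = 0.126.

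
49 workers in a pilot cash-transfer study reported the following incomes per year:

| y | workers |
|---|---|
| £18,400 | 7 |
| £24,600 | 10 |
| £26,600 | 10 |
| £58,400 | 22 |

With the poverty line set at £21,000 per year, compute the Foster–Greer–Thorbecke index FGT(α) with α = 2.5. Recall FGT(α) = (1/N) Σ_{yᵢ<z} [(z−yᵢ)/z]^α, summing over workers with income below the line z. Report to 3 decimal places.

Incomes under z: 7×£18,400 (q = 7 of N = 49).
Gap ratios (z−y)/z: (21000−18400)/21000 = 0.1238 (×7).
Raised to α = 2.5: 0.00539 (×7).
Sum = 0.037756; FGT(2.5) = 0.037756 / 49 = 0.001.

0.001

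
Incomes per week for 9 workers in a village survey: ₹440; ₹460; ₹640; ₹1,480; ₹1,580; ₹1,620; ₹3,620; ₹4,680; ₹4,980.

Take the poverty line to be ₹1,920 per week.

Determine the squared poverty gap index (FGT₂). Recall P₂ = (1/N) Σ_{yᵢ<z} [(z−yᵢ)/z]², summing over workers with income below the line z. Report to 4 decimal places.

0.1917

Poor units: ₹440, ₹460, ₹640, ₹1,480, ₹1,580, ₹1,620 (q = 6 of N = 9).
Relative gaps: (1920−440)/1920 = 0.7708; (1920−460)/1920 = 0.7604; (1920−640)/1920 = 0.6667; (1920−1480)/1920 = 0.2292; (1920−1580)/1920 = 0.1771; (1920−1620)/1920 = 0.1562.
Squared: 0.5942; 0.5782; 0.4444; 0.0525; 0.0314; 0.0244.
Sum = 1.725152; P₂ = 1.725152 / 9 = 0.1917.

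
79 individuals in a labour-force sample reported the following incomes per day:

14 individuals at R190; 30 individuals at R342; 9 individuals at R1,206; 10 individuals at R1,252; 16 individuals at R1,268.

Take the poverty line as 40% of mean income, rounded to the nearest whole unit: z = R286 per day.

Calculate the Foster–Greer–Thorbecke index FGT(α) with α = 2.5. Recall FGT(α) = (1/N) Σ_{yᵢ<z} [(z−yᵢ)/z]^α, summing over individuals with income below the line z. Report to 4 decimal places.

0.0116

Incomes under z: 14×R190 (q = 14 of N = 79).
Gap ratios (z−y)/z: (286−190)/286 = 0.3357 (×14).
Raised to α = 2.5: 0.06528 (×14).
Sum = 0.913884; FGT(2.5) = 0.913884 / 79 = 0.0116.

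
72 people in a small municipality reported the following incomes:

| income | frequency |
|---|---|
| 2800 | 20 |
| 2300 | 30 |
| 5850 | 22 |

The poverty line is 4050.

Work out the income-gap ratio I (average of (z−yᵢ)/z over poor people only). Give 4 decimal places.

Poor units: 30×2300, 20×2800 (q = 50 of N = 72).
Relative gaps: 0.4321 (×30), 0.3086 (×20); sum = 19.135802.
I averages over the q = 50 poor units only: 19.135802 / 50 = 0.3827.

0.3827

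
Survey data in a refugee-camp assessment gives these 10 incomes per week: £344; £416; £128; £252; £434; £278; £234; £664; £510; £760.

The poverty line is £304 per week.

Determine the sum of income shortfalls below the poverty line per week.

Poor units: £128, £234, £252, £278 (q = 4 of N = 10).
Individual gaps: 304−128 = 176; 304−234 = 70; 304−252 = 52; 304−278 = 26.
Aggregate gap = £324.

£324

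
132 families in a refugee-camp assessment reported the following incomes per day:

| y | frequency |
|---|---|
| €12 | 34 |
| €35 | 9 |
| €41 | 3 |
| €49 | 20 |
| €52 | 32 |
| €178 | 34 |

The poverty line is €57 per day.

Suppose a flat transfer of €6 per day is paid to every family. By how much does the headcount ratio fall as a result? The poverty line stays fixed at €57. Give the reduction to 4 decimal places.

0.2424

Before: below the line — 34×€12, 9×€35, 3×€41, 20×€49, 32×€52; headcount ratio = 0.742424.
After the €6 transfer: below the line — 34×€18, 9×€41, 3×€47, 20×€55; headcount ratio = 0.500000.
Reduction = 0.742424 − 0.500000 = 0.2424.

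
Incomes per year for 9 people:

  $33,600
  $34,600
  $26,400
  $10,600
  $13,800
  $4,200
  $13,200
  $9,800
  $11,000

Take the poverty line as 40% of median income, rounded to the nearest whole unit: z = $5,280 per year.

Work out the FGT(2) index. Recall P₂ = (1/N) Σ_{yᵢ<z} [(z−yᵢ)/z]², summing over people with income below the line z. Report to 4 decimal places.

0.0046

Below the line: $4,200 (q = 1 of N = 9).
Relative gaps: (5280−4200)/5280 = 0.2045.
Squared: 0.0418.
Sum = 0.041839; P₂ = 0.041839 / 9 = 0.0046.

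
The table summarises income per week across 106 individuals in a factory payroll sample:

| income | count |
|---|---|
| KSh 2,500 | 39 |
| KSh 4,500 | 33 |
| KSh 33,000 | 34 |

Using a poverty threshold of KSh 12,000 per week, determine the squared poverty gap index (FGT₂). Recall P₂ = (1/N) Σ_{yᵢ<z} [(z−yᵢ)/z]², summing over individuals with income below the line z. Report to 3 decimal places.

0.352

Incomes under z: 39×KSh 2,500, 33×KSh 4,500 (q = 72 of N = 106).
Shortfall ratios: (12000−2500)/12000 = 0.7917 (×39); (12000−4500)/12000 = 0.6250 (×33).
Squared: 0.6267 (×39); 0.3906 (×33).
Sum = 37.333333; P₂ = 37.333333 / 106 = 0.352.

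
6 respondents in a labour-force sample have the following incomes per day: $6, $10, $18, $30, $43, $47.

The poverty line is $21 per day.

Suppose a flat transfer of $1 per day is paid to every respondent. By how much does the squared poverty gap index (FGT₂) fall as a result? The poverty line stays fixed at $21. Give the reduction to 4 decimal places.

0.0208

Before: below the line — $6, $10, $18; squared poverty gap index (FGT₂) = 0.134165.
After the $1 transfer: below the line — $7, $11, $19; squared poverty gap index (FGT₂) = 0.113379.
Reduction = 0.134165 − 0.113379 = 0.0208.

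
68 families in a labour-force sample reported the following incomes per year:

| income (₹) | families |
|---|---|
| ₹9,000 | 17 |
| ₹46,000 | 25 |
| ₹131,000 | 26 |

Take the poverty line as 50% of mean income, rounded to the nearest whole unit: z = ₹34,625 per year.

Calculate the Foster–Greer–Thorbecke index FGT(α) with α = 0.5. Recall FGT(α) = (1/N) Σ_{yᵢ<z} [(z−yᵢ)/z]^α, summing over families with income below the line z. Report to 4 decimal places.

Below the line: 17×₹9,000 (q = 17 of N = 68).
Relative gaps: (34625−9000)/34625 = 0.7401 (×17).
Raised to α = 0.5: 0.86027 (×17).
Sum = 14.624666; FGT(0.5) = 14.624666 / 68 = 0.2151.

0.2151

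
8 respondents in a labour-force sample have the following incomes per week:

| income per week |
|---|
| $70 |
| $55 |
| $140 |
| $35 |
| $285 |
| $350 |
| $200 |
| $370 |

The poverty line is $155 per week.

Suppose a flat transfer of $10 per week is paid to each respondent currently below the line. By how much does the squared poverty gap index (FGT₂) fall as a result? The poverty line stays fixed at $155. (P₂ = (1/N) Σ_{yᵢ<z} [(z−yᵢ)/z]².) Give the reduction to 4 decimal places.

Before: below the line — $35, $55, $70, $140; squared poverty gap index (FGT₂) = 0.165713.
After the $10 transfer: below the line — $45, $65, $80, $150; squared poverty gap index (FGT₂) = 0.134495.
Reduction = 0.165713 − 0.134495 = 0.0312.

0.0312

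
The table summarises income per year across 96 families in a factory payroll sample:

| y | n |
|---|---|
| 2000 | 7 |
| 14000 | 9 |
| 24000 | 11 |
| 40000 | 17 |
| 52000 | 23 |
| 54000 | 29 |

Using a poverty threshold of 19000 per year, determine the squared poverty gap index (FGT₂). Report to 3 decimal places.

0.065

Poor units: 7×2000, 9×14000 (q = 16 of N = 96).
Normalized shortfalls: (19000−2000)/19000 = 0.8947 (×7); (19000−14000)/19000 = 0.2632 (×9).
Squared: 0.8006 (×7); 0.0693 (×9).
Sum = 6.227147; P₂ = 6.227147 / 96 = 0.065.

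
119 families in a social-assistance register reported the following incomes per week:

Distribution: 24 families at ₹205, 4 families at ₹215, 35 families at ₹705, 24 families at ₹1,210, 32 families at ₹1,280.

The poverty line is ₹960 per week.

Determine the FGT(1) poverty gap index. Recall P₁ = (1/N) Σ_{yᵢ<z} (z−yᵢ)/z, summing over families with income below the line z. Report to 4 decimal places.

Below z: 24×₹205, 4×₹215, 35×₹705 (q = 63 of N = 119).
Normalized shortfalls: (960−205)/960 = 0.7865 (×24); (960−215)/960 = 0.7760 (×4); (960−705)/960 = 0.2656 (×35).
Σ = 31.276042. Dividing by the full population N = 119 gives P₁ = 0.2628.

0.2628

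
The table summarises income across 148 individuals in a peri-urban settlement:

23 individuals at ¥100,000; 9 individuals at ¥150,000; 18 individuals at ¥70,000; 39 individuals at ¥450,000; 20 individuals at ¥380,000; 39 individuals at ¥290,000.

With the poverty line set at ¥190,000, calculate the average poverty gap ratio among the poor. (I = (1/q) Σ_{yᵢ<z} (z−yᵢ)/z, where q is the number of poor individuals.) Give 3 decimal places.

0.483

Below z: 18×¥70,000, 23×¥100,000, 9×¥150,000 (q = 50 of N = 148).
Relative gaps: 0.6316 (×18), 0.4737 (×23), 0.2105 (×9); sum = 24.157895.
I averages over the q = 50 poor units only: 24.157895 / 50 = 0.483.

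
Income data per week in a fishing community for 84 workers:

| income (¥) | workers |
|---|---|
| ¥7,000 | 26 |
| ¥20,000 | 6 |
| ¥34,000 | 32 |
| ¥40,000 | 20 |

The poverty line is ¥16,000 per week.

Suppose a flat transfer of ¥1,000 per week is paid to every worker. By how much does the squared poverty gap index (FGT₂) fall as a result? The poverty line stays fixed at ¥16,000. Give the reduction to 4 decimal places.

Before: below the line — 26×¥7,000; squared poverty gap index (FGT₂) = 0.097935.
After the ¥1,000 transfer: below the line — 26×¥8,000; squared poverty gap index (FGT₂) = 0.077381.
Reduction = 0.097935 − 0.077381 = 0.0206.

0.0206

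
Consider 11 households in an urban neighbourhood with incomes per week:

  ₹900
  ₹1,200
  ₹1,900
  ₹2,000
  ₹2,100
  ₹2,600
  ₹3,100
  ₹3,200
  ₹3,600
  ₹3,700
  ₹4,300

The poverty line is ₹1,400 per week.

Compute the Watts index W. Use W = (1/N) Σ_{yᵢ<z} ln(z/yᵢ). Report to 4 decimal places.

Below the line: ₹900, ₹1,200 (q = 2 of N = 11).
Log gaps: ln(1400/900) = 0.4418; ln(1400/1200) = 0.1542.
W = 0.595983 / 11 = 0.0542.

0.0542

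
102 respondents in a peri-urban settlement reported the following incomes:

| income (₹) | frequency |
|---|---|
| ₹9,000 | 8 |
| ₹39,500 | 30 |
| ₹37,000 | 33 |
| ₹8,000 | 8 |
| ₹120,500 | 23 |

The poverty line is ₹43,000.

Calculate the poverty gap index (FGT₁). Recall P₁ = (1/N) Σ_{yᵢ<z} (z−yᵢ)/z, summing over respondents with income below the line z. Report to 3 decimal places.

Poor units: 8×₹8,000, 8×₹9,000, 33×₹37,000, 30×₹39,500 (q = 79 of N = 102).
Relative gaps: (43000−8000)/43000 = 0.8140 (×8); (43000−9000)/43000 = 0.7907 (×8); (43000−37000)/43000 = 0.1395 (×33); (43000−39500)/43000 = 0.0814 (×30).
Sum of shortfalls = 19.883721; P₁ averages over all N: 19.883721 / 102 = 0.195.

0.195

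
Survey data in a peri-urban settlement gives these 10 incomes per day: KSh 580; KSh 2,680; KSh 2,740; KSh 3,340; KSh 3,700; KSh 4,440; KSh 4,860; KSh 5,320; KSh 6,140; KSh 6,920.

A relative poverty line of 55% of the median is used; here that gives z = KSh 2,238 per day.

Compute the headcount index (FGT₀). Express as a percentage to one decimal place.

10.0%

1 of the 10 respondents have income below KSh 2,238.
H = 1/10 = 10.0%.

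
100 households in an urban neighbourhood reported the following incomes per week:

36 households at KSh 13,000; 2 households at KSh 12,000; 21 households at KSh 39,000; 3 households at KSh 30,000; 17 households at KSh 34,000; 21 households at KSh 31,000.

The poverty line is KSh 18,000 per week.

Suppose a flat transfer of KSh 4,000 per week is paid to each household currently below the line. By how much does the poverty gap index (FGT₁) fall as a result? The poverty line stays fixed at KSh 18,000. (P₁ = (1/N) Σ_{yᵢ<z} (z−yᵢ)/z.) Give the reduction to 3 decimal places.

0.084

Before: below the line — 2×KSh 12,000, 36×KSh 13,000; poverty gap index (FGT₁) = 0.10667.
After the KSh 4,000 transfer: below the line — 2×KSh 16,000, 36×KSh 17,000; poverty gap index (FGT₁) = 0.02222.
Reduction = 0.10667 − 0.02222 = 0.084.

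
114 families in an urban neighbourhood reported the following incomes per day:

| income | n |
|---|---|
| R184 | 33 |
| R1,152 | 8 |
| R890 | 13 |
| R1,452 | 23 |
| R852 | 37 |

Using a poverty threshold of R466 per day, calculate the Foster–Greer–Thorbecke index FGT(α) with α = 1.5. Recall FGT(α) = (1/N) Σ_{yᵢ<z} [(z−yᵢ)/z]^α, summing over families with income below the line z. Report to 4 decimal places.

0.1363

Below the line: 33×R184 (q = 33 of N = 114).
Normalized shortfalls: (466−184)/466 = 0.6052 (×33).
Raised to α = 1.5: 0.47075 (×33).
Sum = 15.534909; FGT(1.5) = 15.534909 / 114 = 0.1363.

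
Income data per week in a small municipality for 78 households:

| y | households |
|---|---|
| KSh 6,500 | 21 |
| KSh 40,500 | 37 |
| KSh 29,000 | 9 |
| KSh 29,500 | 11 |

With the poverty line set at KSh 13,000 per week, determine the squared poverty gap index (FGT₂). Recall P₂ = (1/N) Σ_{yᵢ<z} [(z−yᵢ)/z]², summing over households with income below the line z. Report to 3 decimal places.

0.067

Below z: 21×KSh 6,500 (q = 21 of N = 78).
Shortfall ratios: (13000−6500)/13000 = 0.5000 (×21).
Squared: 0.2500 (×21).
Sum = 5.250000; P₂ = 5.250000 / 78 = 0.067.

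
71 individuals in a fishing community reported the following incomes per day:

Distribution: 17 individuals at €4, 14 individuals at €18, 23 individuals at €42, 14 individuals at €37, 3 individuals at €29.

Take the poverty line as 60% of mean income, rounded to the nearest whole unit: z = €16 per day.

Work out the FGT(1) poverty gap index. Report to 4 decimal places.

Below z: 17×€4 (q = 17 of N = 71).
Gap ratios (z−y)/z: (16−4)/16 = 0.7500 (×17).
Σ = 12.750000. Dividing by the full population N = 71 gives P₁ = 0.1796.

0.1796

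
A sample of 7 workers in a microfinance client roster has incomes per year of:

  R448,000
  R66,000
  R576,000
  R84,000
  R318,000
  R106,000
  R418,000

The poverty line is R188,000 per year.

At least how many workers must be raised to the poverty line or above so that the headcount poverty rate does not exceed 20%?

Currently q = 3 of N = 7 are below the line (H = 0.429).
A headcount ratio of at most 20% allows at most ⌊0.20 × 7⌋ = 1 poor workers.
So at least 3 − 1 = 2 must be lifted.

2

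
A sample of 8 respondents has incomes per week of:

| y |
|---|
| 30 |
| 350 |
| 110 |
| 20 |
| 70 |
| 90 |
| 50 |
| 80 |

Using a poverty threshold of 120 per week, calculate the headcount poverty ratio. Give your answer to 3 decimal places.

0.875

7 of the 8 respondents have income below 120.
H = 7/8 = 0.875.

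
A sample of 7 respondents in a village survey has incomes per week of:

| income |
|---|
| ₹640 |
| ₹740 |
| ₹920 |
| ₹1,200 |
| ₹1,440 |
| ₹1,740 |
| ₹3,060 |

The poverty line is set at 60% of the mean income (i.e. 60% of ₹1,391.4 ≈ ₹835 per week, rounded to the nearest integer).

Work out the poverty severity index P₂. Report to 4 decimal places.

0.0096

Below the line: ₹640, ₹740 (q = 2 of N = 7).
Gap ratios (z−y)/z: (835−640)/835 = 0.2335; (835−740)/835 = 0.1138.
Squared: 0.0545; 0.0129.
Sum = 0.067482; P₂ = 0.067482 / 7 = 0.0096.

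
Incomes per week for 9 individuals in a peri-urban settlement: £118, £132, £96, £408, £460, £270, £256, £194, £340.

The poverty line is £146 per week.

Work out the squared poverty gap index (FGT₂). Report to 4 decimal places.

Below the line: £96, £118, £132 (q = 3 of N = 9).
Shortfall ratios: (146−96)/146 = 0.3425; (146−118)/146 = 0.1918; (146−132)/146 = 0.0959.
Squared: 0.1173; 0.0368; 0.0092.
Sum = 0.163258; P₂ = 0.163258 / 9 = 0.0181.

0.0181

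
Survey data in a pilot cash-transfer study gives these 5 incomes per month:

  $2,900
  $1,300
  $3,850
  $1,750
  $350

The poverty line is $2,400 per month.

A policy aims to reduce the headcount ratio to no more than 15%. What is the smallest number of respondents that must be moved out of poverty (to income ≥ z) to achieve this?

3 of the 5 respondents are poor, so H = 3/5 = 0.600.
A headcount ratio of at most 15% allows at most ⌊0.15 × 5⌋ = 0 poor respondents.
So at least 3 − 0 = 3 must be lifted.

3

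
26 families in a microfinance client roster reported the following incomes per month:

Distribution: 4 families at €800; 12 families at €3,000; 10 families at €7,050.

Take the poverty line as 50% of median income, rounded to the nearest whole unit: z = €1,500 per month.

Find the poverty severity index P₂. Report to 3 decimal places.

Incomes under z: 4×€800 (q = 4 of N = 26).
Shortfall ratios: (1500−800)/1500 = 0.4667 (×4).
Squared: 0.2178 (×4).
Sum = 0.871111; P₂ = 0.871111 / 26 = 0.034.

0.034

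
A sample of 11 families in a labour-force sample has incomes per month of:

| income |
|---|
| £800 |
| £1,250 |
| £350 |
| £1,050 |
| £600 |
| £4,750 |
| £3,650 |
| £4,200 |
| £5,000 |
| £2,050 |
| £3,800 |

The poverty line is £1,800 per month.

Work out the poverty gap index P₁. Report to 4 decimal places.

0.2500

Below the line: £350, £600, £800, £1,050, £1,250 (q = 5 of N = 11).
Shortfall ratios: (1800−350)/1800 = 0.8056; (1800−600)/1800 = 0.6667; (1800−800)/1800 = 0.5556; (1800−1050)/1800 = 0.4167; (1800−1250)/1800 = 0.3056.
Sum of shortfalls = 2.750000; P₁ averages over all N: 2.750000 / 11 = 0.2500.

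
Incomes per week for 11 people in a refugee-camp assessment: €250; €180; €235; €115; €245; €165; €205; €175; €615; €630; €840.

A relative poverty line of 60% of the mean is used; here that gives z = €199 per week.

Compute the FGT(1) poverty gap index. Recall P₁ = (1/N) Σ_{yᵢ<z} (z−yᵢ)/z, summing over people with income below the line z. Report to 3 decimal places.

0.074

Below the line: €115, €165, €175, €180 (q = 4 of N = 11).
Normalized shortfalls: (199−115)/199 = 0.4221; (199−165)/199 = 0.1709; (199−175)/199 = 0.1206; (199−180)/199 = 0.0955.
Σ = 0.809045. Dividing by the full population N = 11 gives P₁ = 0.074.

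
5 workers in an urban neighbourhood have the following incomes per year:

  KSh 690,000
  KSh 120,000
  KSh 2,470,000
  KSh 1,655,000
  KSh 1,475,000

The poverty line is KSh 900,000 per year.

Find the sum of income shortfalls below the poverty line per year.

KSh 990,000

Below z: KSh 120,000, KSh 690,000 (q = 2 of N = 5).
Individual gaps: 900000−120000 = 780000; 900000−690000 = 210000.
Aggregate gap = KSh 990,000.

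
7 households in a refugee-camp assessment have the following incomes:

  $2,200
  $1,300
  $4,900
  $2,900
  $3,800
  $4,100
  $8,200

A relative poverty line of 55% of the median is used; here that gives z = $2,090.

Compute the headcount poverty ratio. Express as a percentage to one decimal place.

14.3%

1 of the 7 households have income below $2,090.
H = 1/7 = 14.3%.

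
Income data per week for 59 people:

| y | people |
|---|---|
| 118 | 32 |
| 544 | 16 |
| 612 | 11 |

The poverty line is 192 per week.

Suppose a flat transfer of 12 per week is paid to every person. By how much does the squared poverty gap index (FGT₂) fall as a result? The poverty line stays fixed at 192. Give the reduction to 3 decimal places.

0.024

Before: below the line — 32×118; squared poverty gap index (FGT₂) = 0.08057.
After the 12 transfer: below the line — 32×130; squared poverty gap index (FGT₂) = 0.05656.
Reduction = 0.08057 − 0.05656 = 0.024.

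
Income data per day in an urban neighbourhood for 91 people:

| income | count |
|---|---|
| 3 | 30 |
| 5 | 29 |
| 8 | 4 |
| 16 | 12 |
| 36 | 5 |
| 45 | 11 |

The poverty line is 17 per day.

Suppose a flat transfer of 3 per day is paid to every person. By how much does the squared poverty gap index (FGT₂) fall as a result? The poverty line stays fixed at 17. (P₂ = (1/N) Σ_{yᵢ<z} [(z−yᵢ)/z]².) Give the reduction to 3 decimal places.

0.162

Before: below the line — 30×3, 29×5, 4×8, 12×16; squared poverty gap index (FGT₂) = 0.39515.
After the 3 transfer: below the line — 30×6, 29×8, 4×11; squared poverty gap index (FGT₂) = 0.23282.
Reduction = 0.39515 − 0.23282 = 0.162.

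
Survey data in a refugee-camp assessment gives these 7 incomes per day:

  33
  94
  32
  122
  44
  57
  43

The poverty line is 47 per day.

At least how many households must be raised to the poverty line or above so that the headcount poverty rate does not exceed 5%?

4

Currently q = 4 of N = 7 are below the line (H = 0.571).
A headcount ratio of at most 5% allows at most ⌊0.05 × 7⌋ = 0 poor households.
So at least 4 − 0 = 4 must be lifted.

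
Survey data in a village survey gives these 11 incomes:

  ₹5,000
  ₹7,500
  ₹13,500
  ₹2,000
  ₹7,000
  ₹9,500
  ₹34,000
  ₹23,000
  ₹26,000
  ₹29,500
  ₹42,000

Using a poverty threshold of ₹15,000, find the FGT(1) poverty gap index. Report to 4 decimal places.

Below z: ₹2,000, ₹5,000, ₹7,000, ₹7,500, ₹9,500, ₹13,500 (q = 6 of N = 11).
Gap ratios (z−y)/z: (15000−2000)/15000 = 0.8667; (15000−5000)/15000 = 0.6667; (15000−7000)/15000 = 0.5333; (15000−7500)/15000 = 0.5000; (15000−9500)/15000 = 0.3667; (15000−13500)/15000 = 0.1000.
Σ = 3.033333. Dividing by the full population N = 11 gives P₁ = 0.2758.

0.2758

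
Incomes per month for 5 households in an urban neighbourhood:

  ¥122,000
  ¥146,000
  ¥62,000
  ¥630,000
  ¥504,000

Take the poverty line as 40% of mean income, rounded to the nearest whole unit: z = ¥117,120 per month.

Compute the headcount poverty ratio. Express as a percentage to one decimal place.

20.0%

1 of the 5 households have income below ¥117,120.
H = 1/5 = 20.0%.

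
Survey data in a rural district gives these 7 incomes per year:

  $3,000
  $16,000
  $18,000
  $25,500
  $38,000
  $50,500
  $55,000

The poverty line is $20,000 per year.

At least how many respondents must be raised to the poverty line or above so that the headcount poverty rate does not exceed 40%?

Currently q = 3 of N = 7 are below the line (H = 0.429).
A headcount ratio of at most 40% allows at most ⌊0.40 × 7⌋ = 2 poor respondents.
So at least 3 − 2 = 1 must be lifted.

1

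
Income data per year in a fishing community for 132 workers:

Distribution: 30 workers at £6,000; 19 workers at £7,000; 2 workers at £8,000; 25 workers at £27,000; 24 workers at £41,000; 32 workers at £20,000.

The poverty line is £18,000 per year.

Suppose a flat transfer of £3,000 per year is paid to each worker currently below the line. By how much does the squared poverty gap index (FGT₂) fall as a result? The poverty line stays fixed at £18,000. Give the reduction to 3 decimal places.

Before: below the line — 30×£6,000, 19×£7,000, 2×£8,000; squared poverty gap index (FGT₂) = 0.15944.
After the £3,000 transfer: below the line — 30×£9,000, 19×£10,000, 2×£11,000; squared poverty gap index (FGT₂) = 0.08754.
Reduction = 0.15944 − 0.08754 = 0.072.

0.072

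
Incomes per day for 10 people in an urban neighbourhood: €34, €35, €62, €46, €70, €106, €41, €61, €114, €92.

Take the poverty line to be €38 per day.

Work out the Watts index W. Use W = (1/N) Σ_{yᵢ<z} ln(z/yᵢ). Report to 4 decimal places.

0.0193

Poor units: €34, €35 (q = 2 of N = 10).
Log shortfalls: ln(38/34) = 0.1112; ln(38/35) = 0.0822.
W = 0.193464 / 10 = 0.0193.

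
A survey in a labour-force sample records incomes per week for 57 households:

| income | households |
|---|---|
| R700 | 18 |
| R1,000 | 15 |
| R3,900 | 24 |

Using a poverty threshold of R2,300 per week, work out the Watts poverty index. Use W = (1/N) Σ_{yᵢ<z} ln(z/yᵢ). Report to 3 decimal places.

Incomes under z: 18×R700, 15×R1,000 (q = 33 of N = 57).
ln(z/y) terms: ln(2300/700) = 1.1896 (×18); ln(2300/1000) = 0.8329 (×15).
W = 33.906150 / 57 = 0.595.

0.595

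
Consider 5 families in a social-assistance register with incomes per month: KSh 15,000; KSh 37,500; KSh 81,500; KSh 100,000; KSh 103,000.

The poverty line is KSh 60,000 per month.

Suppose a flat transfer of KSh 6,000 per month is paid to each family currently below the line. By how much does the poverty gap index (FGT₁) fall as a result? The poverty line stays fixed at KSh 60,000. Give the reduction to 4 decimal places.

Before: below the line — KSh 15,000, KSh 37,500; poverty gap index (FGT₁) = 0.225000.
After the KSh 6,000 transfer: below the line — KSh 21,000, KSh 43,500; poverty gap index (FGT₁) = 0.185000.
Reduction = 0.225000 − 0.185000 = 0.0400.

0.0400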